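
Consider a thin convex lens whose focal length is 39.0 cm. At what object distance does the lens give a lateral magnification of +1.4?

11.1 cm

m = −d_i/d_o ⇒ d_i = −m·d_o.
1/f = 1/d_o + 1/d_i = 1/d_o − 1/(m·d_o) = (1 − 1/m)/d_o, so d_o = f(1 − 1/m) = (39.00)(1 − 1/(+1.4)) = 11.1 cm.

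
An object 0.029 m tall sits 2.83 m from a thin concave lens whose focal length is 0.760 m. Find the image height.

0.00614 m

For a concave lens, f = -0.760 m.
1/d_i = 1/f − 1/d_o = 1/(-0.7600) − 1/(2.83) = -1.669, so d_i = -0.5991 m.
m = −d_i/d_o = +0.2117.
|h_i| = |m|·h_o = 0.2117 × 0.029 = 0.00614 m. The image is virtual, upright and reduced, on the same side as the object.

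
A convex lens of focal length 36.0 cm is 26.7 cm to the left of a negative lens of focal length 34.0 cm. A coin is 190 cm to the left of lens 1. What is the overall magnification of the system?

Lens 1: 1/d_i1 = 1/(36.0) − 1/(190) = 0.02251, so d_i1 = 44.42 cm; m₁ = −d_i1/d_o1 = -0.2338.
d_o2 = 26.7 − (44.42) = -17.72 cm (virtual object).
f₂ = −34.0 cm (diverging).
Lens 2: 1/d_i2 = 1/(-34.0) − 1/(-17.72) = 0.02702, so d_i2 = 37.01 cm; m₂ = −d_i2/d_o2 = +2.088.
m = m₁·m₂ = (-0.2338)(+2.088) = -0.488.

m = -0.488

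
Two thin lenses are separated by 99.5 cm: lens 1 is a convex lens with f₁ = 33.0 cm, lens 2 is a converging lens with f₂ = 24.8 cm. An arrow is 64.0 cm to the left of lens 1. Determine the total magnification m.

m = +4.02

Lens 1: 1/d_i1 = 1/(33.0) − 1/(64.0) = 0.01468, so d_i1 = 68.13 cm; m₁ = −d_i1/d_o1 = -1.065.
d_o2 = 99.5 − (68.13) = 31.37 cm.
Lens 2: 1/d_i2 = 1/(24.8) − 1/(31.37) = 0.008445, so d_i2 = 118.4 cm; m₂ = −d_i2/d_o2 = -3.775.
m = m₁·m₂ = (-1.065)(-3.775) = +4.02.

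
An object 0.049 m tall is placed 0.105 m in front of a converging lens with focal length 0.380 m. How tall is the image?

1/d_i = 1/f − 1/d_o = 1/(0.3800) − 1/(0.105) = -6.892, so d_i = -0.1451 m.
m = −d_i/d_o = +1.382.
|h_i| = |m|·h_o = 1.382 × 0.049 = 0.0677 m. The image is virtual, upright and enlarged, on the same side as the object.

0.0677 m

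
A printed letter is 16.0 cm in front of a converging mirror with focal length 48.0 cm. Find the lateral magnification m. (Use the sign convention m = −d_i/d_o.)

1/d_i = 1/f − 1/d_o = 1/(48.00) − 1/(16.0) = -0.04167, so d_i = -24.00 cm.
m = −d_i/d_o = −(-24.00)/(16.0) = +1.50.
The image is virtual, upright and enlarged, behind the mirror.

m = +1.50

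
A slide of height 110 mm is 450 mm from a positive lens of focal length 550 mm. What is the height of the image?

1/d_i = 1/f − 1/d_o = 1/(550.0) − 1/(450) = -0.0004040, so d_i = -2475 mm.
m = −d_i/d_o = +5.500.
|h_i| = |m|·h_o = 5.500 × 110 = 605 mm. The image is virtual, upright and enlarged, on the same side as the object.

605 mm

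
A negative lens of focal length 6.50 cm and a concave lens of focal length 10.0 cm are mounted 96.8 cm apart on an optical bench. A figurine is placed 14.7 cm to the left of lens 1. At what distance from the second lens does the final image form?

9.10 cm

Lens 1 is diverging, so f₁ = −6.50 cm.
Lens 1: 1/d_i1 = 1/f₁ − 1/d_o1 = 1/(-6.50) − 1/(14.7) = -0.2219, so d_i1 = -4.507 cm.
The intermediate image is 4.507 cm to the left of lens 1 (virtual), which is 96.8 − (-4.507) = 101.3 cm to the left of lens 2, so d_o2 = +101.3 cm.
Lens 2 is diverging, so f₂ = −10.0 cm.
Lens 2: 1/d_i2 = 1/f₂ − 1/d_o2 = 1/(-10.0) − 1/(101.3) = -0.1099, so d_i2 = -9.10 cm.
The final image is virtual, 9.10 cm to the left of lens 2 (overall magnification ≈ 0.028).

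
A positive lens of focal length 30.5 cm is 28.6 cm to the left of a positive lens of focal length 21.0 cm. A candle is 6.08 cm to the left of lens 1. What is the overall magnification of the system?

m = -1.73

Lens 1: 1/d_i1 = 1/(30.5) − 1/(6.08) = -0.1317, so d_i1 = -7.594 cm; m₁ = −d_i1/d_o1 = +1.249.
d_o2 = 28.6 − (-7.594) = 36.19 cm.
Lens 2: 1/d_i2 = 1/(21.0) − 1/(36.19) = 0.01999, so d_i2 = 50.03 cm; m₂ = −d_i2/d_o2 = -1.382.
m = m₁·m₂ = (+1.249)(-1.382) = -1.73.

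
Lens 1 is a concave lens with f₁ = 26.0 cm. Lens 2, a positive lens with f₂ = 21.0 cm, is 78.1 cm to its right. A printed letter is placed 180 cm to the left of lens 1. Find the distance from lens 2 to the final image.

26.5 cm

Lens 1 is diverging, so f₁ = −26.0 cm.
Lens 1: 1/d_i1 = 1/f₁ − 1/d_o1 = 1/(-26.0) − 1/(180) = -0.04402, so d_i1 = -22.72 cm.
The intermediate image is 22.72 cm to the left of lens 1 (virtual), which is 78.1 − (-22.72) = 100.8 cm to the left of lens 2, so d_o2 = +100.8 cm.
Lens 2: 1/d_i2 = 1/f₂ − 1/d_o2 = 1/(21.0) − 1/(100.8) = 0.03770, so d_i2 = 26.5 cm.
The final image is real, 26.5 cm to the right of lens 2 (overall magnification ≈ -0.033).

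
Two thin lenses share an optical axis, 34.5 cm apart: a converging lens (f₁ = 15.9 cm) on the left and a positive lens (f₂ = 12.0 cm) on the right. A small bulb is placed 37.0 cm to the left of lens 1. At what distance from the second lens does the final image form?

Lens 1: 1/d_i1 = 1/f₁ − 1/d_o1 = 1/(15.9) − 1/(37.0) = 0.03587, so d_i1 = 27.88 cm.
The intermediate image is 27.88 cm to the right of lens 1, which is 34.5 − (27.88) = 6.620 cm to the left of lens 2, so d_o2 = +6.620 cm.
Lens 2: 1/d_i2 = 1/f₂ − 1/d_o2 = 1/(12.0) − 1/(6.620) = -0.06772, so d_i2 = -14.8 cm.
The final image is virtual, 14.8 cm to the left of lens 2 (overall magnification ≈ -1.7).

14.8 cm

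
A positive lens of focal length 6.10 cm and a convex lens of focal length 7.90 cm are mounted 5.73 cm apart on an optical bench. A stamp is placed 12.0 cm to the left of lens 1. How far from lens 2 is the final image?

3.62 cm

Lens 1: 1/d_i1 = 1/f₁ − 1/d_o1 = 1/(6.10) − 1/(12.0) = 0.08060, so d_i1 = 12.41 cm.
The intermediate image is 12.41 cm to the right of lens 1, which lies 6.680 cm to the right of lens 2 — a virtual object — so d_o2 = −6.680 cm.
Lens 2: 1/d_i2 = 1/f₂ − 1/d_o2 = 1/(7.90) − 1/(-6.680) = 0.2763, so d_i2 = 3.62 cm.
The final image is real, 3.62 cm to the right of lens 2 (overall magnification ≈ -0.56).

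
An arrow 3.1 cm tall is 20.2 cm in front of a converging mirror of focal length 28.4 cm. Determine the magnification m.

m = +3.46

1/d_i = 1/f − 1/d_o = 1/(28.40) − 1/(20.2) = -0.01429, so d_i = -69.96 cm.
m = −d_i/d_o = −(-69.96)/(20.2) = +3.46.
The image is virtual, upright and enlarged, behind the mirror.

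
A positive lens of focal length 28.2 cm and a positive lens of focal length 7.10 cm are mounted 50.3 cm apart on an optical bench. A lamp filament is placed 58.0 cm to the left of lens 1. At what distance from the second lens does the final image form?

Lens 1: 1/d_i1 = 1/f₁ − 1/d_o1 = 1/(28.2) − 1/(58.0) = 0.01822, so d_i1 = 54.89 cm.
The intermediate image is 54.89 cm to the right of lens 1, which lies 4.590 cm to the right of lens 2 — a virtual object — so d_o2 = −4.590 cm.
Lens 2: 1/d_i2 = 1/f₂ − 1/d_o2 = 1/(7.10) − 1/(-4.590) = 0.3587, so d_i2 = 2.79 cm.
The final image is real, 2.79 cm to the right of lens 2 (overall magnification ≈ -0.57).

2.79 cm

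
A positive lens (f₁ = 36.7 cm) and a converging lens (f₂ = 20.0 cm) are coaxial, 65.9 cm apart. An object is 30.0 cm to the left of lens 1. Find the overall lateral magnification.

Lens 1: 1/d_i1 = 1/(36.7) − 1/(30.0) = -0.006085, so d_i1 = -164.3 cm; m₁ = −d_i1/d_o1 = +5.477.
d_o2 = 65.9 − (-164.3) = 230.2 cm.
Lens 2: 1/d_i2 = 1/(20.0) − 1/(230.2) = 0.04566, so d_i2 = 21.90 cm; m₂ = −d_i2/d_o2 = -0.09515.
m = m₁·m₂ = (+5.477)(-0.09515) = -0.521.

m = -0.521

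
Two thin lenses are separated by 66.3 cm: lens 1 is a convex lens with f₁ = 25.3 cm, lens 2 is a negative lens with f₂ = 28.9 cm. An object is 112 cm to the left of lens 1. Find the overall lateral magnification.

m = -0.135

Lens 1: 1/d_i1 = 1/(25.3) − 1/(112) = 0.03060, so d_i1 = 32.68 cm; m₁ = −d_i1/d_o1 = -0.2918.
d_o2 = 66.3 − (32.68) = 33.62 cm.
f₂ = −28.9 cm (diverging).
Lens 2: 1/d_i2 = 1/(-28.9) − 1/(33.62) = -0.06435, so d_i2 = -15.54 cm; m₂ = −d_i2/d_o2 = +0.4623.
m = m₁·m₂ = (-0.2918)(+0.4623) = -0.135.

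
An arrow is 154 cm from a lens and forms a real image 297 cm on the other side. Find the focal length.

Real image ⇒ d_i = +297 cm.
1/f = 1/d_o + 1/d_i = 1/(154) + 1/(297) = 0.009861, so f = 101 cm.
Since f is positive, the lens is converging.

f = 101 cm (converging)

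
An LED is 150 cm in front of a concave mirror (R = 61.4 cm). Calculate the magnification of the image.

f = R/2 = 61.4/2 = 30.70 cm.
1/d_i = 1/f − 1/d_o = 1/(30.70) − 1/(150) = 0.02591, so d_i = 38.60 cm.
m = −d_i/d_o = −(38.60)/(150) = -0.257.
The image is real, inverted and reduced, in front of the mirror.

m = -0.257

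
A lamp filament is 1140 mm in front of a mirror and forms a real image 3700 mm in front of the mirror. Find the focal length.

f = 871 mm (concave)

Real image ⇒ d_i = +3700 mm.
1/f = 1/d_o + 1/d_i = 1/(1140) + 1/(3700) = 0.001147, so f = 871 mm.
Since f is positive, the mirror is concave.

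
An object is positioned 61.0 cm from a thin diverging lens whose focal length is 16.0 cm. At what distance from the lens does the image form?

For a diverging lens, f = -16.0 cm.
Thin-lens equation: 1/d_i = 1/f − 1/d_o = 1/(-16.00) − 1/(61.0) = -0.06250 − 0.01639 = -0.07889, so d_i = -12.7 cm.
The image is virtual, upright and reduced, on the same side as the object.

12.7 cm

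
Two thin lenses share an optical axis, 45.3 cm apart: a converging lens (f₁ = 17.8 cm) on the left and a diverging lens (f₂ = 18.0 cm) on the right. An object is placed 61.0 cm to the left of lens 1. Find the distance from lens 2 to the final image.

9.51 cm

Lens 1: 1/d_i1 = 1/f₁ − 1/d_o1 = 1/(17.8) − 1/(61.0) = 0.03979, so d_i1 = 25.13 cm.
The intermediate image is 25.13 cm to the right of lens 1, which is 45.3 − (25.13) = 20.17 cm to the left of lens 2, so d_o2 = +20.17 cm.
Lens 2 is diverging, so f₂ = −18.0 cm.
Lens 2: 1/d_i2 = 1/f₂ − 1/d_o2 = 1/(-18.0) − 1/(20.17) = -0.1051, so d_i2 = -9.51 cm.
The final image is virtual, 9.51 cm to the left of lens 2 (overall magnification ≈ -0.19).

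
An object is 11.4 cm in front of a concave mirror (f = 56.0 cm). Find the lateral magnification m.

1/d_i = 1/f − 1/d_o = 1/(56.00) − 1/(11.4) = -0.06986, so d_i = -14.31 cm.
m = −d_i/d_o = −(-14.31)/(11.4) = +1.26.
The image is virtual, upright and enlarged, behind the mirror.

m = +1.26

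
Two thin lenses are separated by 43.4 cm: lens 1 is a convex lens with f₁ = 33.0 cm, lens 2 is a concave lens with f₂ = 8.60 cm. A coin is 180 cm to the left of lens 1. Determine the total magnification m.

Lens 1: 1/d_i1 = 1/(33.0) − 1/(180) = 0.02475, so d_i1 = 40.41 cm; m₁ = −d_i1/d_o1 = -0.2245.
d_o2 = 43.4 − (40.41) = 2.990 cm.
f₂ = −8.60 cm (diverging).
Lens 2: 1/d_i2 = 1/(-8.60) − 1/(2.990) = -0.4507, so d_i2 = -2.219 cm; m₂ = −d_i2/d_o2 = +0.7420.
m = m₁·m₂ = (-0.2245)(+0.7420) = -0.167.

m = -0.167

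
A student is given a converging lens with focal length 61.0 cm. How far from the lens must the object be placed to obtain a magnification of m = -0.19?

m = −d_i/d_o ⇒ d_i = −m·d_o.
1/f = 1/d_o + 1/d_i = 1/d_o − 1/(m·d_o) = (1 − 1/m)/d_o, so d_o = f(1 − 1/m) = (61.00)(1 − 1/(-0.19)) = 382 cm.

382 cm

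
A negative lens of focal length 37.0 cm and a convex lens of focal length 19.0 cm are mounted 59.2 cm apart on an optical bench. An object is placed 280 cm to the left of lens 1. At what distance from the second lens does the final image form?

24.0 cm

Lens 1 is diverging, so f₁ = −37.0 cm.
Lens 1: 1/d_i1 = 1/f₁ − 1/d_o1 = 1/(-37.0) − 1/(280) = -0.03060, so d_i1 = -32.68 cm.
The intermediate image is 32.68 cm to the left of lens 1 (virtual), which is 59.2 − (-32.68) = 91.88 cm to the left of lens 2, so d_o2 = +91.88 cm.
Lens 2: 1/d_i2 = 1/f₂ − 1/d_o2 = 1/(19.0) − 1/(91.88) = 0.04175, so d_i2 = 24.0 cm.
The final image is real, 24.0 cm to the right of lens 2 (overall magnification ≈ -0.030).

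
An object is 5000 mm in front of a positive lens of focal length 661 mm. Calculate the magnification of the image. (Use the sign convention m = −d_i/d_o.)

1/d_i = 1/f − 1/d_o = 1/(661.0) − 1/(5000) = 0.001313, so d_i = 761.7 mm.
m = −d_i/d_o = −(761.7)/(5000) = -0.152.
The image is real, inverted and reduced, on the far side of the lens.

m = -0.152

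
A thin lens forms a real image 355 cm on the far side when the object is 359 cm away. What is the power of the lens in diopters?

P = +0.560 D

d_i = +355 cm.
1/f = 1/d_o + 1/d_i = 1/(359) + 1/(355) = 0.005602 cm⁻¹.
f = 178.5 cm = 1.785 m, so P = 1/f = +0.560 D.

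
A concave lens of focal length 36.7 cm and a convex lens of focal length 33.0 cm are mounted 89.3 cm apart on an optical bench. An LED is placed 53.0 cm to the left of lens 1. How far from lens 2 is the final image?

Lens 1 is diverging, so f₁ = −36.7 cm.
Lens 1: 1/d_i1 = 1/f₁ − 1/d_o1 = 1/(-36.7) − 1/(53.0) = -0.04612, so d_i1 = -21.68 cm.
The intermediate image is 21.68 cm to the left of lens 1 (virtual), which is 89.3 − (-21.68) = 111.0 cm to the left of lens 2, so d_o2 = +111.0 cm.
Lens 2: 1/d_i2 = 1/f₂ − 1/d_o2 = 1/(33.0) − 1/(111.0) = 0.02129, so d_i2 = 47.0 cm.
The final image is real, 47.0 cm to the right of lens 2 (overall magnification ≈ -0.17).

47.0 cm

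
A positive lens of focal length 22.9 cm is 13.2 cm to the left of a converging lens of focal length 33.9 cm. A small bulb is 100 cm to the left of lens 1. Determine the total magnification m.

Lens 1: 1/d_i1 = 1/(22.9) − 1/(100) = 0.03367, so d_i1 = 29.70 cm; m₁ = −d_i1/d_o1 = -0.2970.
d_o2 = 13.2 − (29.70) = -16.50 cm (virtual object).
Lens 2: 1/d_i2 = 1/(33.9) − 1/(-16.50) = 0.09010, so d_i2 = 11.10 cm; m₂ = −d_i2/d_o2 = +0.6726.
m = m₁·m₂ = (-0.2970)(+0.6726) = -0.200.

m = -0.200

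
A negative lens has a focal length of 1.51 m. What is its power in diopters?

For a negative lens, f = −1.51 m.
P = 1/f = 1/(-1.51 m) = -0.662 D.

P = -0.662 D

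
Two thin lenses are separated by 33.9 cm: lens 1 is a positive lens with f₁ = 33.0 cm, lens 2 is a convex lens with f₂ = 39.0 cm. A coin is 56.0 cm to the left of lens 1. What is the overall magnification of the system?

Lens 1: 1/d_i1 = 1/(33.0) − 1/(56.0) = 0.01245, so d_i1 = 80.35 cm; m₁ = −d_i1/d_o1 = -1.435.
d_o2 = 33.9 − (80.35) = -46.45 cm (virtual object).
Lens 2: 1/d_i2 = 1/(39.0) − 1/(-46.45) = 0.04717, so d_i2 = 21.20 cm; m₂ = −d_i2/d_o2 = +0.4564.
m = m₁·m₂ = (-1.435)(+0.4564) = -0.655.

m = -0.655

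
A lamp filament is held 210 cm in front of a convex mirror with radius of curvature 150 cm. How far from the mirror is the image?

55.3 cm

f = R/2 = 150/2 = 75.00 cm; for a convex mirror, f = -75.00 cm.
Mirror equation: 1/v = 1/f − 1/u = 1/(-75.00) − 1/(210) = -0.01333 − 0.004762 = -0.01810, so v = -55.3 cm.
The image is virtual, upright and reduced, behind the mirror.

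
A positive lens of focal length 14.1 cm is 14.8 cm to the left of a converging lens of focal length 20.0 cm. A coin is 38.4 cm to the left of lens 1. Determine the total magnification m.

m = -0.422

Lens 1: 1/d_i1 = 1/(14.1) − 1/(38.4) = 0.04488, so d_i1 = 22.28 cm; m₁ = −d_i1/d_o1 = -0.5802.
d_o2 = 14.8 − (22.28) = -7.480 cm (virtual object).
Lens 2: 1/d_i2 = 1/(20.0) − 1/(-7.480) = 0.1837, so d_i2 = 5.444 cm; m₂ = −d_i2/d_o2 = +0.7278.
m = m₁·m₂ = (-0.5802)(+0.7278) = -0.422.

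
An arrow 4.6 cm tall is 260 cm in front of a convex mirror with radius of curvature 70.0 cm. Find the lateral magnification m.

m = +0.119

f = R/2 = 70.0/2 = 35.00 cm; for a convex mirror, f = -35.00 cm.
1/d_i = 1/f − 1/d_o = 1/(-35.00) − 1/(260) = -0.03242, so d_i = -30.85 cm.
m = −d_i/d_o = −(-30.85)/(260) = +0.119.
The image is virtual, upright and reduced, behind the mirror.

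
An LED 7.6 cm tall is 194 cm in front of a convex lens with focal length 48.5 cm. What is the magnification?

1/d_i = 1/f − 1/d_o = 1/(48.50) − 1/(194) = 0.01546, so d_i = 64.67 cm.
m = −d_i/d_o = −(64.67)/(194) = -0.333.
The image is real, inverted and reduced, on the far side of the lens.

m = -0.333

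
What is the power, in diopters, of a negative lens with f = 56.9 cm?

P = -1.76 D

For a negative lens, f = −56.9 cm.
f = -56.9 cm = -0.569 m.
P = 1/f = 1/(-0.569 m) = -1.76 D.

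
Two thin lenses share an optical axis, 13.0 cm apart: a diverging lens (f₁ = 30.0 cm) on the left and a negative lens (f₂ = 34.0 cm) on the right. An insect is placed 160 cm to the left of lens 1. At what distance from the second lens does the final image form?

Lens 1 is diverging, so f₁ = −30.0 cm.
Lens 1: 1/d_i1 = 1/f₁ − 1/d_o1 = 1/(-30.0) − 1/(160) = -0.03958, so d_i1 = -25.26 cm.
The intermediate image is 25.26 cm to the left of lens 1 (virtual), which is 13.0 − (-25.26) = 38.26 cm to the left of lens 2, so d_o2 = +38.26 cm.
Lens 2 is diverging, so f₂ = −34.0 cm.
Lens 2: 1/d_i2 = 1/f₂ − 1/d_o2 = 1/(-34.0) − 1/(38.26) = -0.05555, so d_i2 = -18.0 cm.
The final image is virtual, 18.0 cm to the left of lens 2 (overall magnification ≈ 0.074).

18.0 cm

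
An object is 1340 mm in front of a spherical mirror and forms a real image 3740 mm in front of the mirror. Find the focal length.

f = 987 mm (concave)

Real image ⇒ d_i = +3740 mm.
1/f = 1/d_o + 1/d_i = 1/(1340) + 1/(3740) = 0.001014, so f = 987 mm.
Since f is positive, the spherical mirror is concave.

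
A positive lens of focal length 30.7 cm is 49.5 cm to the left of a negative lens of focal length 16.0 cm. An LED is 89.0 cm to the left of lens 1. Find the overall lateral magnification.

m = -0.452

Lens 1: 1/d_i1 = 1/(30.7) − 1/(89.0) = 0.02134, so d_i1 = 46.87 cm; m₁ = −d_i1/d_o1 = -0.5266.
d_o2 = 49.5 − (46.87) = 2.630 cm.
f₂ = −16.0 cm (diverging).
Lens 2: 1/d_i2 = 1/(-16.0) − 1/(2.630) = -0.4427, so d_i2 = -2.259 cm; m₂ = −d_i2/d_o2 = +0.8588.
m = m₁·m₂ = (-0.5266)(+0.8588) = -0.452.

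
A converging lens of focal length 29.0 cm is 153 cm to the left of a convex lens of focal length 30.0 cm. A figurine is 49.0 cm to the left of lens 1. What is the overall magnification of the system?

m = +0.837

Lens 1: 1/d_i1 = 1/(29.0) − 1/(49.0) = 0.01407, so d_i1 = 71.05 cm; m₁ = −d_i1/d_o1 = -1.450.
d_o2 = 153 − (71.05) = 81.95 cm.
Lens 2: 1/d_i2 = 1/(30.0) − 1/(81.95) = 0.02113, so d_i2 = 47.32 cm; m₂ = −d_i2/d_o2 = -0.5775.
m = m₁·m₂ = (-1.450)(-0.5775) = +0.837.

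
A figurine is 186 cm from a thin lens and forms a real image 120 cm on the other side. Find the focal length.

f = 72.9 cm (converging)

Real image ⇒ d_i = +120 cm.
1/f = 1/d_o + 1/d_i = 1/(186) + 1/(120) = 0.01371, so f = 72.9 cm.
Since f is positive, the thin lens is converging.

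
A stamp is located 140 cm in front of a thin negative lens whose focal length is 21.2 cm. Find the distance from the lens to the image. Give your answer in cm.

For a negative lens, f = -21.2 cm.
Thin-lens equation: 1/v = 1/f − 1/u = 1/(-21.20) − 1/(140) = -0.04717 − 0.007143 = -0.05431, so v = -18.4 cm.
The image is virtual, upright and reduced, on the same side as the object.

18.4 cm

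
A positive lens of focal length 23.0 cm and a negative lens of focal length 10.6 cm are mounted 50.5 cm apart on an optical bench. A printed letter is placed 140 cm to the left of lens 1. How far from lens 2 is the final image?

7.25 cm

Lens 1: 1/d_i1 = 1/f₁ − 1/d_o1 = 1/(23.0) − 1/(140) = 0.03634, so d_i1 = 27.52 cm.
The intermediate image is 27.52 cm to the right of lens 1, which is 50.5 − (27.52) = 22.98 cm to the left of lens 2, so d_o2 = +22.98 cm.
Lens 2 is diverging, so f₂ = −10.6 cm.
Lens 2: 1/d_i2 = 1/f₂ − 1/d_o2 = 1/(-10.6) − 1/(22.98) = -0.1379, so d_i2 = -7.25 cm.
The final image is virtual, 7.25 cm to the left of lens 2 (overall magnification ≈ -0.062).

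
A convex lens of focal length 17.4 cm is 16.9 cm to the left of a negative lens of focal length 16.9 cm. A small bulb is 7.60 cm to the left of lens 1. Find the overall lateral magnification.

Lens 1: 1/d_i1 = 1/(17.4) − 1/(7.60) = -0.07411, so d_i1 = -13.49 cm; m₁ = −d_i1/d_o1 = +1.775.
d_o2 = 16.9 − (-13.49) = 30.39 cm.
f₂ = −16.9 cm (diverging).
Lens 2: 1/d_i2 = 1/(-16.9) − 1/(30.39) = -0.09208, so d_i2 = -10.86 cm; m₂ = −d_i2/d_o2 = +0.3574.
m = m₁·m₂ = (+1.775)(+0.3574) = +0.634.

m = +0.634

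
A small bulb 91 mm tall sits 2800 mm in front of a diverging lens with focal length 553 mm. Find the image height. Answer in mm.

15.0 mm

For a diverging lens, f = -553 mm.
1/d_i = 1/f − 1/d_o = 1/(-553.0) − 1/(2800) = -0.002165, so d_i = -461.8 mm.
m = −d_i/d_o = +0.1649.
|h_i| = |m|·h_o = 0.1649 × 91 = 15.0 mm. The image is virtual, upright and reduced, on the same side as the object.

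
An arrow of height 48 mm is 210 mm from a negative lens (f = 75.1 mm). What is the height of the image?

12.6 mm

For a negative lens, f = -75.1 mm.
1/d_i = 1/f − 1/d_o = 1/(-75.10) − 1/(210) = -0.01808, so d_i = -55.32 mm.
m = −d_i/d_o = +0.2634.
|h_i| = |m|·h_o = 0.2634 × 48 = 12.6 mm. The image is virtual, upright and reduced, on the same side as the object.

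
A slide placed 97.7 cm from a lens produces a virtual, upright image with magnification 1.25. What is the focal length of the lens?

f = 489 cm (converging)

m = −d_i/d_o ⇒ d_i = −m·d_o = −(+1.25)·(97.7) = -122.1 cm.
1/f = 1/d_o + 1/d_i = 1/(97.7) + 1/(-122.1) = 0.002045, so f = 489 cm.
Since f is positive, the lens is converging.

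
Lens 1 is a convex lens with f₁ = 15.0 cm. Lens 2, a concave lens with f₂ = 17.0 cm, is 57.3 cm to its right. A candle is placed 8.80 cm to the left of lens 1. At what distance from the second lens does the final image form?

14.0 cm

Lens 1: 1/d_i1 = 1/f₁ − 1/d_o1 = 1/(15.0) − 1/(8.80) = -0.04697, so d_i1 = -21.29 cm.
The intermediate image is 21.29 cm to the left of lens 1 (virtual), which is 57.3 − (-21.29) = 78.59 cm to the left of lens 2, so d_o2 = +78.59 cm.
Lens 2 is diverging, so f₂ = −17.0 cm.
Lens 2: 1/d_i2 = 1/f₂ − 1/d_o2 = 1/(-17.0) − 1/(78.59) = -0.07155, so d_i2 = -14.0 cm.
The final image is virtual, 14.0 cm to the left of lens 2 (overall magnification ≈ 0.43).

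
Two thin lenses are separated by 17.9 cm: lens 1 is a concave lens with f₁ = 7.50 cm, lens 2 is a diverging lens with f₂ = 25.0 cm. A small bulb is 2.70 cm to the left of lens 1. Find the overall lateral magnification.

f₁ = −7.50 cm (diverging).
Lens 1: 1/d_i1 = 1/(-7.50) − 1/(2.70) = -0.5037, so d_i1 = -1.985 cm; m₁ = −d_i1/d_o1 = +0.7352.
d_o2 = 17.9 − (-1.985) = 19.88 cm.
f₂ = −25.0 cm (diverging).
Lens 2: 1/d_i2 = 1/(-25.0) − 1/(19.88) = -0.09030, so d_i2 = -11.07 cm; m₂ = −d_i2/d_o2 = +0.5570.
m = m₁·m₂ = (+0.7352)(+0.5570) = +0.410.

m = +0.410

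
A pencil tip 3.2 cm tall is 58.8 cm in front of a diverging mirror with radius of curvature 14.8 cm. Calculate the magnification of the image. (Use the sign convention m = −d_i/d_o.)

f = R/2 = 14.8/2 = 7.400 cm; for a diverging mirror, f = -7.400 cm.
1/d_i = 1/f − 1/d_o = 1/(-7.400) − 1/(58.8) = -0.1521, so d_i = -6.573 cm.
m = −d_i/d_o = −(-6.573)/(58.8) = +0.112.
The image is virtual, upright and reduced, behind the mirror.

m = +0.112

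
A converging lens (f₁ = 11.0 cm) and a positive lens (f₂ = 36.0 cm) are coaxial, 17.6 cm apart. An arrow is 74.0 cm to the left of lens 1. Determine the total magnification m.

Lens 1: 1/d_i1 = 1/(11.0) − 1/(74.0) = 0.07740, so d_i1 = 12.92 cm; m₁ = −d_i1/d_o1 = -0.1746.
d_o2 = 17.6 − (12.92) = 4.680 cm.
Lens 2: 1/d_i2 = 1/(36.0) − 1/(4.680) = -0.1859, so d_i2 = -5.379 cm; m₂ = −d_i2/d_o2 = +1.149.
m = m₁·m₂ = (-0.1746)(+1.149) = -0.201.

m = -0.201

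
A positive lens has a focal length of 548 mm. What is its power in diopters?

P = +1.82 D

f = 54.8 cm = 0.548 m.
P = 1/f = 1/(0.548 m) = +1.82 D.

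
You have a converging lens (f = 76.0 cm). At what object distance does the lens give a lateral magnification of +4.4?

m = −d_i/d_o ⇒ d_i = −m·d_o.
1/f = 1/d_o + 1/d_i = 1/d_o − 1/(m·d_o) = (1 − 1/m)/d_o, so d_o = f(1 − 1/m) = (76.00)(1 − 1/(+4.4)) = 58.7 cm.

58.7 cm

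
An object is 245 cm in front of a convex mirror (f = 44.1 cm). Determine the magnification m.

For a convex mirror, f = -44.1 cm.
1/d_i = 1/f − 1/d_o = 1/(-44.10) − 1/(245) = -0.02676, so d_i = -37.37 cm.
m = −d_i/d_o = −(-37.37)/(245) = +0.153.
The image is virtual, upright and reduced, behind the mirror.

m = +0.153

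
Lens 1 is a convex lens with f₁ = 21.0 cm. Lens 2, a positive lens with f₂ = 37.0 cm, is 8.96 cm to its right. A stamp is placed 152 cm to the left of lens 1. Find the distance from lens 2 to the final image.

Lens 1: 1/d_i1 = 1/f₁ − 1/d_o1 = 1/(21.0) − 1/(152) = 0.04104, so d_i1 = 24.37 cm.
The intermediate image is 24.37 cm to the right of lens 1, which lies 15.41 cm to the right of lens 2 — a virtual object — so d_o2 = −15.41 cm.
Lens 2: 1/d_i2 = 1/f₂ − 1/d_o2 = 1/(37.0) − 1/(-15.41) = 0.09192, so d_i2 = 10.9 cm.
The final image is real, 10.9 cm to the right of lens 2 (overall magnification ≈ -0.11).

10.9 cm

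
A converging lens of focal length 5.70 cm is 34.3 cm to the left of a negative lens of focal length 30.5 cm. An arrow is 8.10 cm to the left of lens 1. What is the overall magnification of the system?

m = -1.59

Lens 1: 1/d_i1 = 1/(5.70) − 1/(8.10) = 0.05198, so d_i1 = 19.24 cm; m₁ = −d_i1/d_o1 = -2.375.
d_o2 = 34.3 − (19.24) = 15.06 cm.
f₂ = −30.5 cm (diverging).
Lens 2: 1/d_i2 = 1/(-30.5) − 1/(15.06) = -0.09919, so d_i2 = -10.08 cm; m₂ = −d_i2/d_o2 = +0.6694.
m = m₁·m₂ = (-2.375)(+0.6694) = -1.59.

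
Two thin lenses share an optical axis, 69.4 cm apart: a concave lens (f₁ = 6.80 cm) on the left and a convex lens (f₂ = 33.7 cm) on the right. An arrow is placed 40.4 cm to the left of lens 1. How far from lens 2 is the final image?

61.1 cm

Lens 1 is diverging, so f₁ = −6.80 cm.
Lens 1: 1/d_i1 = 1/f₁ − 1/d_o1 = 1/(-6.80) − 1/(40.4) = -0.1718, so d_i1 = -5.820 cm.
The intermediate image is 5.820 cm to the left of lens 1 (virtual), which is 69.4 − (-5.820) = 75.22 cm to the left of lens 2, so d_o2 = +75.22 cm.
Lens 2: 1/d_i2 = 1/f₂ − 1/d_o2 = 1/(33.7) − 1/(75.22) = 0.01638, so d_i2 = 61.1 cm.
The final image is real, 61.1 cm to the right of lens 2 (overall magnification ≈ -0.12).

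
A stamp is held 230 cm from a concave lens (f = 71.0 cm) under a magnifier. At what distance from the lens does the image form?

54.3 cm

For a concave lens, f = -71.0 cm.
Thin-lens equation: 1/d_i = 1/f − 1/d_o = 1/(-71.00) − 1/(230) = -0.01408 − 0.004348 = -0.01843, so d_i = -54.3 cm.
The image is virtual, upright and reduced, on the same side as the object.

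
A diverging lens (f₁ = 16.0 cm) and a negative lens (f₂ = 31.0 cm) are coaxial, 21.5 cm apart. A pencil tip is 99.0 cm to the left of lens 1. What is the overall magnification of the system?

m = +0.0651

f₁ = −16.0 cm (diverging).
Lens 1: 1/d_i1 = 1/(-16.0) − 1/(99.0) = -0.07260, so d_i1 = -13.77 cm; m₁ = −d_i1/d_o1 = +0.1391.
d_o2 = 21.5 − (-13.77) = 35.27 cm.
f₂ = −31.0 cm (diverging).
Lens 2: 1/d_i2 = 1/(-31.0) − 1/(35.27) = -0.06061, so d_i2 = -16.50 cm; m₂ = −d_i2/d_o2 = +0.4678.
m = m₁·m₂ = (+0.1391)(+0.4678) = +0.0651.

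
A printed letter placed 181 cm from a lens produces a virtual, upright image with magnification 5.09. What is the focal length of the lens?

f = 225 cm (converging)

m = −d_i/d_o ⇒ d_i = −m·d_o = −(+5.09)·(181) = -921.3 cm.
1/f = 1/d_o + 1/d_i = 1/(181) + 1/(-921.3) = 0.004439, so f = 225 cm.
Since f is positive, the lens is converging.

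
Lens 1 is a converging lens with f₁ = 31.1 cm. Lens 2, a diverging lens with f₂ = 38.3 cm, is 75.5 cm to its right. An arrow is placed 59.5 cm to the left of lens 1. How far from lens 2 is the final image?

Lens 1: 1/d_i1 = 1/f₁ − 1/d_o1 = 1/(31.1) − 1/(59.5) = 0.01535, so d_i1 = 65.16 cm.
The intermediate image is 65.16 cm to the right of lens 1, which is 75.5 − (65.16) = 10.34 cm to the left of lens 2, so d_o2 = +10.34 cm.
Lens 2 is diverging, so f₂ = −38.3 cm.
Lens 2: 1/d_i2 = 1/f₂ − 1/d_o2 = 1/(-38.3) − 1/(10.34) = -0.1228, so d_i2 = -8.14 cm.
The final image is virtual, 8.14 cm to the left of lens 2 (overall magnification ≈ -0.86).

8.14 cm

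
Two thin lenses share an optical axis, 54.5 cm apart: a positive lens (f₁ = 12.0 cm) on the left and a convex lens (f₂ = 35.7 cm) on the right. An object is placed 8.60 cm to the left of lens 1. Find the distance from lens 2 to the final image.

61.6 cm

Lens 1: 1/d_i1 = 1/f₁ − 1/d_o1 = 1/(12.0) − 1/(8.60) = -0.03295, so d_i1 = -30.35 cm.
The intermediate image is 30.35 cm to the left of lens 1 (virtual), which is 54.5 − (-30.35) = 84.85 cm to the left of lens 2, so d_o2 = +84.85 cm.
Lens 2: 1/d_i2 = 1/f₂ − 1/d_o2 = 1/(35.7) − 1/(84.85) = 0.01623, so d_i2 = 61.6 cm.
The final image is real, 61.6 cm to the right of lens 2 (overall magnification ≈ -2.6).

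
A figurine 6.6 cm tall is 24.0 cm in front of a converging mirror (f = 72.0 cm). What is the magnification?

m = +1.50

1/d_i = 1/f − 1/d_o = 1/(72.00) − 1/(24.0) = -0.02778, so d_i = -36.00 cm.
m = −d_i/d_o = −(-36.00)/(24.0) = +1.50.
The image is virtual, upright and enlarged, behind the mirror.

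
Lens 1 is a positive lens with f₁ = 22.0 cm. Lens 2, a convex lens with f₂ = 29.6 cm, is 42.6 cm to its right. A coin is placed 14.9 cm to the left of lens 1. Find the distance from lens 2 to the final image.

Lens 1: 1/d_i1 = 1/f₁ − 1/d_o1 = 1/(22.0) − 1/(14.9) = -0.02166, so d_i1 = -46.17 cm.
The intermediate image is 46.17 cm to the left of lens 1 (virtual), which is 42.6 − (-46.17) = 88.77 cm to the left of lens 2, so d_o2 = +88.77 cm.
Lens 2: 1/d_i2 = 1/f₂ − 1/d_o2 = 1/(29.6) − 1/(88.77) = 0.02252, so d_i2 = 44.4 cm.
The final image is real, 44.4 cm to the right of lens 2 (overall magnification ≈ -1.6).

44.4 cm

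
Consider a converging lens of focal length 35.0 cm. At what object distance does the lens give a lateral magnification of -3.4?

m = −d_i/d_o ⇒ d_i = −m·d_o.
1/f = 1/d_o + 1/d_i = 1/d_o − 1/(m·d_o) = (1 − 1/m)/d_o, so d_o = f(1 − 1/m) = (35.00)(1 − 1/(-3.4)) = 45.3 cm.

45.3 cm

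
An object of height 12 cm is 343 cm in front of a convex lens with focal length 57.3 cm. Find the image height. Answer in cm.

1/d_i = 1/f − 1/d_o = 1/(57.30) − 1/(343) = 0.01454, so d_i = 68.79 cm.
m = −d_i/d_o = -0.2006.
|h_i| = |m|·h_o = 0.2006 × 12 = 2.41 cm. The image is real, inverted and reduced, on the far side of the lens.

2.41 cm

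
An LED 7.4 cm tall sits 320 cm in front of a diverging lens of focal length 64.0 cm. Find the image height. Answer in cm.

For a diverging lens, f = -64.0 cm.
1/d_i = 1/f − 1/d_o = 1/(-64.00) − 1/(320) = -0.01875, so d_i = -53.33 cm.
m = −d_i/d_o = +0.1667.
|h_i| = |m|·h_o = 0.1667 × 7.4 = 1.23 cm. The image is virtual, upright and reduced, on the same side as the object.

1.23 cm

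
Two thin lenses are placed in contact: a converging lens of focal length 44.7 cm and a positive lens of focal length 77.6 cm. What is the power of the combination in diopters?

P₁ = 1/f₁ = 1/(0.447 m) = +2.237 D; P₂ = 1/f₂ = 1/(0.776 m) = +1.289 D.
For thin lenses in contact, P = P₁ + P₂ = (+2.237) + (+1.289) = +3.53 D.

P = +3.53 D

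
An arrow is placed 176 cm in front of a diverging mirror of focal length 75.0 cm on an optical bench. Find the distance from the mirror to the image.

For a diverging mirror, f = -75.0 cm.
Mirror equation: 1/d_i = 1/f − 1/d_o = 1/(-75.00) − 1/(176) = -0.01333 − 0.005682 = -0.01902, so d_i = -52.6 cm.
The image is virtual, upright and reduced, behind the mirror.

52.6 cm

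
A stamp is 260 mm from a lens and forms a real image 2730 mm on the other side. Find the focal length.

f = 237 mm (converging)

Real image ⇒ d_i = +2730 mm.
1/f = 1/d_o + 1/d_i = 1/(260) + 1/(2730) = 0.004212, so f = 237 mm.
Since f is positive, the lens is converging.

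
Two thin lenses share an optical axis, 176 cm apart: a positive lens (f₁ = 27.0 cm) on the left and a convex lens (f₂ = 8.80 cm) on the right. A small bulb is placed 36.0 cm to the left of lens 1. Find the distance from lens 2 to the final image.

Lens 1: 1/d_i1 = 1/f₁ − 1/d_o1 = 1/(27.0) − 1/(36.0) = 0.009259, so d_i1 = 108.0 cm.
The intermediate image is 108.0 cm to the right of lens 1, which is 176 − (108.0) = 68.00 cm to the left of lens 2, so d_o2 = +68.00 cm.
Lens 2: 1/d_i2 = 1/f₂ − 1/d_o2 = 1/(8.80) − 1/(68.00) = 0.09893, so d_i2 = 10.1 cm.
The final image is real, 10.1 cm to the right of lens 2 (overall magnification ≈ 0.45).

10.1 cm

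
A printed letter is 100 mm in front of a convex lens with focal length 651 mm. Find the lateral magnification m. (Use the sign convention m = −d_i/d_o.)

1/d_i = 1/f − 1/d_o = 1/(651.0) − 1/(100) = -0.008464, so d_i = -118.1 mm.
m = −d_i/d_o = −(-118.1)/(100) = +1.18.
The image is virtual, upright and enlarged, on the same side as the object.

m = +1.18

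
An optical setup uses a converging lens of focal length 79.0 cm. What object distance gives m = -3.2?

104 cm

m = −d_i/d_o ⇒ d_i = −m·d_o.
1/f = 1/d_o + 1/d_i = 1/d_o − 1/(m·d_o) = (1 − 1/m)/d_o, so d_o = f(1 − 1/m) = (79.00)(1 − 1/(-3.2)) = 104 cm.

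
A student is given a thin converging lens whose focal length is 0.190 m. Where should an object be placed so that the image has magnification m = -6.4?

m = −d_i/d_o ⇒ d_i = −m·d_o.
1/f = 1/d_o + 1/d_i = 1/d_o − 1/(m·d_o) = (1 − 1/m)/d_o, so d_o = f(1 − 1/m) = (0.1900)(1 − 1/(-6.4)) = 0.220 m.

0.220 m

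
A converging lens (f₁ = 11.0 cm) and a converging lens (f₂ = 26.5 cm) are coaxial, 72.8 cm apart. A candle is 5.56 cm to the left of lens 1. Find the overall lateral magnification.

Lens 1: 1/d_i1 = 1/(11.0) − 1/(5.56) = -0.08895, so d_i1 = -11.24 cm; m₁ = −d_i1/d_o1 = +2.022.
d_o2 = 72.8 − (-11.24) = 84.04 cm.
Lens 2: 1/d_i2 = 1/(26.5) − 1/(84.04) = 0.02584, so d_i2 = 38.70 cm; m₂ = −d_i2/d_o2 = -0.4605.
m = m₁·m₂ = (+2.022)(-0.4605) = -0.931.

m = -0.931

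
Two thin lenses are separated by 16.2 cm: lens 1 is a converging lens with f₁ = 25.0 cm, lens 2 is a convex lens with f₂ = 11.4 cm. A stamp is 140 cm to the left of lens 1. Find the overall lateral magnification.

Lens 1: 1/d_i1 = 1/(25.0) − 1/(140) = 0.03286, so d_i1 = 30.43 cm; m₁ = −d_i1/d_o1 = -0.2174.
d_o2 = 16.2 − (30.43) = -14.23 cm (virtual object).
Lens 2: 1/d_i2 = 1/(11.4) − 1/(-14.23) = 0.1580, so d_i2 = 6.329 cm; m₂ = −d_i2/d_o2 = +0.4448.
m = m₁·m₂ = (-0.2174)(+0.4448) = -0.0967.

m = -0.0967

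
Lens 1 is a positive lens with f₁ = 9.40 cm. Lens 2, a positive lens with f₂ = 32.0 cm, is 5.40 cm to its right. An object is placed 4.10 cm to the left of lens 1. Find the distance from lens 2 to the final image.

21.0 cm

Lens 1: 1/d_i1 = 1/f₁ − 1/d_o1 = 1/(9.40) − 1/(4.10) = -0.1375, so d_i1 = -7.272 cm.
The intermediate image is 7.272 cm to the left of lens 1 (virtual), which is 5.40 − (-7.272) = 12.67 cm to the left of lens 2, so d_o2 = +12.67 cm.
Lens 2: 1/d_i2 = 1/f₂ − 1/d_o2 = 1/(32.0) − 1/(12.67) = -0.04768, so d_i2 = -21.0 cm.
The final image is virtual, 21.0 cm to the left of lens 2 (overall magnification ≈ 2.9).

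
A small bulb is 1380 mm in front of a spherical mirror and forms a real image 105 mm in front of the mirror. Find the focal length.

f = 97.6 mm (concave)

Real image ⇒ d_i = +105 mm.
1/f = 1/d_o + 1/d_i = 1/(1380) + 1/(105) = 0.01025, so f = 97.6 mm.
Since f is positive, the spherical mirror is concave.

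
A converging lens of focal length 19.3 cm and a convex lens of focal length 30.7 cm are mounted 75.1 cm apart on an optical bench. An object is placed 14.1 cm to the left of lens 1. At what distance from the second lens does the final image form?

Lens 1: 1/d_i1 = 1/f₁ − 1/d_o1 = 1/(19.3) − 1/(14.1) = -0.01911, so d_i1 = -52.33 cm.
The intermediate image is 52.33 cm to the left of lens 1 (virtual), which is 75.1 − (-52.33) = 127.4 cm to the left of lens 2, so d_o2 = +127.4 cm.
Lens 2: 1/d_i2 = 1/f₂ − 1/d_o2 = 1/(30.7) − 1/(127.4) = 0.02472, so d_i2 = 40.4 cm.
The final image is real, 40.4 cm to the right of lens 2 (overall magnification ≈ -1.2).

40.4 cm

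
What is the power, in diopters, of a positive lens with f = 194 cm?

P = +0.515 D

f = 194 cm = 1.94 m.
P = 1/f = 1/(1.94 m) = +0.515 D.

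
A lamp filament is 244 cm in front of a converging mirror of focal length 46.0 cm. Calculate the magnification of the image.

m = -0.232

1/d_i = 1/f − 1/d_o = 1/(46.00) − 1/(244) = 0.01764, so d_i = 56.69 cm.
m = −d_i/d_o = −(56.69)/(244) = -0.232.
The image is real, inverted and reduced, in front of the mirror.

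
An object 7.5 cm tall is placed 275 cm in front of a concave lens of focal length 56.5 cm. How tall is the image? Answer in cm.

For a concave lens, f = -56.5 cm.
1/d_i = 1/f − 1/d_o = 1/(-56.50) − 1/(275) = -0.02134, so d_i = -46.87 cm.
m = −d_i/d_o = +0.1704.
|h_i| = |m|·h_o = 0.1704 × 7.5 = 1.28 cm. The image is virtual, upright and reduced, on the same side as the object.

1.28 cm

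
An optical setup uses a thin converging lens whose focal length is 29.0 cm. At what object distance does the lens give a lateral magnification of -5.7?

34.1 cm

m = −d_i/d_o ⇒ d_i = −m·d_o.
1/f = 1/d_o + 1/d_i = 1/d_o − 1/(m·d_o) = (1 − 1/m)/d_o, so d_o = f(1 − 1/m) = (29.00)(1 − 1/(-5.7)) = 34.1 cm.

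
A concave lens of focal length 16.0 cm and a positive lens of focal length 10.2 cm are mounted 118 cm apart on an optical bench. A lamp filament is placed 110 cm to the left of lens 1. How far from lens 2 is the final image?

11.1 cm

Lens 1 is diverging, so f₁ = −16.0 cm.
Lens 1: 1/d_i1 = 1/f₁ − 1/d_o1 = 1/(-16.0) − 1/(110) = -0.07159, so d_i1 = -13.97 cm.
The intermediate image is 13.97 cm to the left of lens 1 (virtual), which is 118 − (-13.97) = 132.0 cm to the left of lens 2, so d_o2 = +132.0 cm.
Lens 2: 1/d_i2 = 1/f₂ − 1/d_o2 = 1/(10.2) − 1/(132.0) = 0.09046, so d_i2 = 11.1 cm.
The final image is real, 11.1 cm to the right of lens 2 (overall magnification ≈ -0.011).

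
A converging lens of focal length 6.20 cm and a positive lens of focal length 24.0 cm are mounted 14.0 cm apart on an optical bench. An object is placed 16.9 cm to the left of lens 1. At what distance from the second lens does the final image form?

Lens 1: 1/d_i1 = 1/f₁ − 1/d_o1 = 1/(6.20) − 1/(16.9) = 0.1021, so d_i1 = 9.793 cm.
The intermediate image is 9.793 cm to the right of lens 1, which is 14.0 − (9.793) = 4.207 cm to the left of lens 2, so d_o2 = +4.207 cm.
Lens 2: 1/d_i2 = 1/f₂ − 1/d_o2 = 1/(24.0) − 1/(4.207) = -0.1960, so d_i2 = -5.10 cm.
The final image is virtual, 5.10 cm to the left of lens 2 (overall magnification ≈ -0.70).

5.10 cm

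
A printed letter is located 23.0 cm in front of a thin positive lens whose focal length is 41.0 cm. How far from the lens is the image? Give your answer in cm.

52.4 cm

Thin-lens equation: 1/v = 1/f − 1/u = 1/(41.00) − 1/(23.0) = 0.02439 − 0.04348 = -0.01909, so v = -52.4 cm.
The image is virtual, upright and enlarged, on the same side as the object.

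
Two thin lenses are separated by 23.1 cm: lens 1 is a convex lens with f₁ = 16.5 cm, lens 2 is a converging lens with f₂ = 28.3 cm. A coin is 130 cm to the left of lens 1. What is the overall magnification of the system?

m = -0.171

Lens 1: 1/d_i1 = 1/(16.5) − 1/(130) = 0.05291, so d_i1 = 18.90 cm; m₁ = −d_i1/d_o1 = -0.1454.
d_o2 = 23.1 − (18.90) = 4.200 cm.
Lens 2: 1/d_i2 = 1/(28.3) − 1/(4.200) = -0.2028, so d_i2 = -4.932 cm; m₂ = −d_i2/d_o2 = +1.174.
m = m₁·m₂ = (-0.1454)(+1.174) = -0.171.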